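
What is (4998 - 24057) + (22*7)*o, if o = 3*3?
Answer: -17673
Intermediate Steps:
o = 9
(4998 - 24057) + (22*7)*o = (4998 - 24057) + (22*7)*9 = -19059 + 154*9 = -19059 + 1386 = -17673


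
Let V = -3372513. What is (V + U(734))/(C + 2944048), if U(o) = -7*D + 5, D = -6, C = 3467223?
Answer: -3372466/6411271 ≈ -0.52602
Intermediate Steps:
U(o) = 47 (U(o) = -7*(-6) + 5 = 42 + 5 = 47)
(V + U(734))/(C + 2944048) = (-3372513 + 47)/(3467223 + 2944048) = -3372466/6411271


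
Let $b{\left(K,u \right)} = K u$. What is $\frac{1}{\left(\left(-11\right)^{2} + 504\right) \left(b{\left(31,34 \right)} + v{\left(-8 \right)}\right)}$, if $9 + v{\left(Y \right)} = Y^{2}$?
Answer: $\frac{1}{693125} \approx 1.4427 \cdot 10^{-6}$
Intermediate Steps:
$v{\left(Y \right)} = -9 + Y^{2}$
$\frac{1}{\left(\left(-11\right)^{2} + 504\right) \left(b{\left(31,34 \right)} + v{\left(-8 \right)}\right)} = \frac{1}{\left(\left(-11\right)^{2} + 504\right) \left(31 \cdot 34 - \left(9 - \left(-8\right)^{2}\right)\right)} = \frac{1}{\left(121 + 504\right) \left(1054 + \left(-9 + 64\right)\right)} = \frac{1}{625 \left(1054 + 55\right)} = \frac{1}{625 \cdot 1109} = \frac{1}{693125}$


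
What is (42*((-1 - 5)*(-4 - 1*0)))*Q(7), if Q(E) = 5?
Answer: 5040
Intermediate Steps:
(42*((-1 - 5)*(-4 - 1*0)))*Q(7) = (42*((-1 - 5)*(-4 - 1*0)))*5 = (42*(-6*(-4 + 0)))*5 = (42*(-6*(-4)))*5 = (42*24)*5 = 1008*5 = 5040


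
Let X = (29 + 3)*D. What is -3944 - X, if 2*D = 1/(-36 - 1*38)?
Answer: -145920/37 ≈ -3943.8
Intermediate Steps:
D = -1/148 (D = 1/(2*(-36 - 1*38)) = 1/(2*(-36 - 38)) = (1/2)/(-74) = (1/2)*(-1/74) = -1/148 ≈ -0.0067568)
X = -8/37 (X = (29 + 3)*(-1/148) = 32*(-1/148) = -8/37 ≈ -0.21622)
-3944 - X = -3944 - 1*(-8/37) = -3944 + 8/37 = -145920/37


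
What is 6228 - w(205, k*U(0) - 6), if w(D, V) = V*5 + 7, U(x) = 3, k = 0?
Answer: 6251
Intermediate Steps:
w(D, V) = 7 + 5*V (w(D, V) = 5*V + 7 = 7 + 5*V)
6228 - w(205, k*U(0) - 6) = 6228 - (7 + 5*(0*3 - 6)) = 6228 - (7 + 5*(0 - 6)) = 6228 - (7 + 5*(-6)) = 6228 - (7 - 30) = 6228 - 1*(-23) = 6228 + 23 = 6251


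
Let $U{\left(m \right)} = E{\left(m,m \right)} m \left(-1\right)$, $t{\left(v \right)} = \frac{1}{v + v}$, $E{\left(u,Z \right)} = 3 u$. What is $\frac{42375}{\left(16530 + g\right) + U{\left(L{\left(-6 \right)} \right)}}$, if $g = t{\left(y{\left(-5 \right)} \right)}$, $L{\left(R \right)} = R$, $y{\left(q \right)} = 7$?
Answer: $\frac{593250}{229909} \approx 2.5804$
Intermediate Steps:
$t{\left(v \right)} = \frac{1}{2 v}$
$U{\left(m \right)} = - 3 m^{2}$ ($U{\left(m \right)} = 3 m m \left(-1\right) = 3 m^{2} \left(-1\right) = - 3 m^{2}$)
$g = \frac{1}{14}$ ($g = \frac{1}{2 \cdot 7} = \frac{1}{2} \cdot \frac{1}{7} = \frac{1}{14} \approx 0.071429$)
$\frac{42375}{\left(16530 + g\right) + U{\left(L{\left(-6 \right)} \right)}} = \frac{42375}{\left(16530 + \frac{1}{14}\right) - 3 \left(-6\right)^{2}} = \frac{42375}{\frac{231421}{14} - 108} = \frac{42375}{\frac{229909}{14}} = 42375 \cdot \frac{14}{229909} = \frac{593250}{229909}$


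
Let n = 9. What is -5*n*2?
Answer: -90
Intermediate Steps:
-5*n*2 = -5*9*2 = -45*2 = -90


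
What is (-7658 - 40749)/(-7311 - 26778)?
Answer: 48407/34089 ≈ 1.4200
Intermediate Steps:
(-7658 - 40749)/(-7311 - 26778) = -48407/(-34089) = -48407*(-1/34089) = 48407/34089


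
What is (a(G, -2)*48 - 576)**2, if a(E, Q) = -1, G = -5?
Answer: 389376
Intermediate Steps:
(a(G, -2)*48 - 576)**2 = (-1*48 - 576)**2 = (-48 - 576)**2 = (-624)**2 = 389376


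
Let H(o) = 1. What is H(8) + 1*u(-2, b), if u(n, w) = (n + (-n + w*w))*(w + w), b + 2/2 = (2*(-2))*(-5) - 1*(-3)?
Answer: 21297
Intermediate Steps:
b = 22 (b = -1 + ((2*(-2))*(-5) - 1*(-3)) = -1 + (-4*(-5) + 3) = -1 + (20 + 3) = -1 + 23 = 22)
u(n, w) = 2*w**3 (u(n, w) = (n + (-n + w**2))*(2*w) = (n + (w**2 - n))*(2*w) = w**2*(2*w) = 2*w**3)
H(8) + 1*u(-2, b) = 1 + 1*(2*22**3) = 1 + 1*(2*10648) = 1 + 1*21296 = 1 + 21296 = 21297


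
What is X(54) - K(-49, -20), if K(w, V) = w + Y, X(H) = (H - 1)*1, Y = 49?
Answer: 53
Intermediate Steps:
X(H) = -1 + H (X(H) = (-1 + H)*1 = -1 + H)
K(w, V) = 49 + w (K(w, V) = w + 49 = 49 + w)
X(54) - K(-49, -20) = (-1 + 54) - (49 - 49) = 53 - 1*0 = 53 + 0 = 53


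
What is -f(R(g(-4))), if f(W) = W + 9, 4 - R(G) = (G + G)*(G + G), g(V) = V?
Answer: 51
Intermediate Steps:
R(G) = 4 - 4*G² (R(G) = 4 - (G + G)*(G + G) = 4 - 2*G*2*G = 4 - 4*G²)
f(W) = 9 + W
-f(R(g(-4))) = -(9 + (4 - 4*(-4)²)) = -(9 + (4 - 4*16)) = -(9 + (4 - 64)) = -(9 - 60) = -1*(-51) = 51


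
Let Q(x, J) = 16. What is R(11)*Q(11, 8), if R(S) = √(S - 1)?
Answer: 16*√10 ≈ 50.596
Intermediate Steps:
R(S) = √(-1 + S)
R(11)*Q(11, 8) = √(-1 + 11)*16 = √10*16 = 16*√10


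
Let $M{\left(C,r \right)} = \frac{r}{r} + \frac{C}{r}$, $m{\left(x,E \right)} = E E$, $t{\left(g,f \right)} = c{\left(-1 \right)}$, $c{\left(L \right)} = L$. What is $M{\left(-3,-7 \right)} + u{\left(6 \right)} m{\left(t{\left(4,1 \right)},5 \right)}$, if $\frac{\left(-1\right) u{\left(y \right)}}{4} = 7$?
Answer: $- \frac{4890}{7} \approx -698.57$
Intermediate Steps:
$u{\left(y \right)} = -28$ ($u{\left(y \right)} = \left(-4\right) 7 = -28$)
$t{\left(g,f \right)} = -1$
$m{\left(x,E \right)} = E^{2}$
$M{\left(C,r \right)} = 1 + \frac{C}{r}$
$M{\left(-3,-7 \right)} + u{\left(6 \right)} m{\left(t{\left(4,1 \right)},5 \right)} = \frac{-3 - 7}{-7} - 28 \cdot 5^{2} = \left(- \frac{1}{7}\right) \left(-10\right) - 700 = \frac{10}{7} - 700 = - \frac{4890}{7}$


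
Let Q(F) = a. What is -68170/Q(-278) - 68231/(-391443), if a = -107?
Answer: 26691970027/41884401 ≈ 637.28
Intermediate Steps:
Q(F) = -107
-68170/Q(-278) - 68231/(-391443) = -68170/(-107) - 68231/(-391443) = -68170*(-1/107) - 68231*(-1/391443) = 68170/107 + 68231/391443 = 26691970027/41884401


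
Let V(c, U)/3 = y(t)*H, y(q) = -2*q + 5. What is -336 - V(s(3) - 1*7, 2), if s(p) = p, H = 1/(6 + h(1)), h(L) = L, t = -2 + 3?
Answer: -2361/7 ≈ -337.29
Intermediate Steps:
t = 1
y(q) = 5 - 2*q
H = 1/7 (H = 1/(6 + 1) = 1/7 ≈ 0.14286)
V(c, U) = 9/7 (V(c, U) = 3*((5 - 2*1)*(1/7)) = 3*((5 - 2)*(1/7)) = 3*(3*(1/7)) = 3*(3/7) = 9/7)
-336 - V(s(3) - 1*7, 2) = -336 - 1*9/7 = -336 - 9/7 = -2361/7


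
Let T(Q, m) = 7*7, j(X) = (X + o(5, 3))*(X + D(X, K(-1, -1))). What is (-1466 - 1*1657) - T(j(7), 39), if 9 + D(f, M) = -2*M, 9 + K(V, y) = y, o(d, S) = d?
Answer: -3172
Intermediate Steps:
K(V, y) = -9 + y
D(f, M) = -9 - 2*M
j(X) = (5 + X)*(11 + X) (j(X) = (X + 5)*(X + (-9 - 2*(-9 - 1))) = (5 + X)*(X + (-9 - 2*(-10))) = (5 + X)*(X + (-9 + 20)) = (5 + X)*(X + 11) = (5 + X)*(11 + X))
T(Q, m) = 49
(-1466 - 1*1657) - T(j(7), 39) = (-1466 - 1*1657) - 1*49 = (-1466 - 1657) - 49 = -3123 - 49 = -3172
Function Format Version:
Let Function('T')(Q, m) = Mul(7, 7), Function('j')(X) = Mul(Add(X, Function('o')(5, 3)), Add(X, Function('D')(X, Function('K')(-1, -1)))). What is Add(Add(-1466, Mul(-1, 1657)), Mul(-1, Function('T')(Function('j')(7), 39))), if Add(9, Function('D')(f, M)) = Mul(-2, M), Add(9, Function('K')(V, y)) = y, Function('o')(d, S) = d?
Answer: -3172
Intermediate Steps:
Function('K')(V, y) = Add(-9, y)
Function('D')(f, M) = Add(-9, Mul(-2, M))
Function('j')(X) = Mul(Add(5, X), Add(11, X)) (Function('j')(X) = Mul(Add(X, 5), Add(X, Add(-9, Mul(-2, Add(-9, -1))))) = Mul(Add(5, X), Add(X, Add(-9, Mul(-2, -10)))) = Mul(Add(5, X), Add(X, Add(-9, 20))) = Mul(Add(5, X), Add(X, 11)) = Mul(Add(5, X), Add(11, X)))
Function('T')(Q, m) = 49
Add(Add(-1466, Mul(-1, 1657)), Mul(-1, Function('T')(Function('j')(7), 39))) = Add(Add(-1466, Mul(-1, 1657)), Mul(-1, 49)) = Add(Add(-1466, -1657), -49) = Add(-3123, -49) = -3172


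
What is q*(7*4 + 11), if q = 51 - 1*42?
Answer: 351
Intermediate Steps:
q = 9 (q = 51 - 42 = 9)
q*(7*4 + 11) = 9*(7*4 + 11) = 9*(28 + 11) = 9*39 = 351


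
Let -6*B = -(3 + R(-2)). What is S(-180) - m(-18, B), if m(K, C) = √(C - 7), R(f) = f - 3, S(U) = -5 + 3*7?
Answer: 16 - I*√66/3 ≈ 16.0 - 2.708*I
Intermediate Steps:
S(U) = 16 (S(U) = -5 + 21 = 16)
R(f) = -3 + f
B = -⅓ (B = -(-1)*(3 + (-3 - 2))/6 = -(-1)*(3 - 5)/6 = -(-1)*(-2)/6 = -⅙*2 = -⅓ ≈ -0.33333)
m(K, C) = √(-7 + C)
S(-180) - m(-18, B) = 16 - √(-7 - ⅓) = 16 - √(-22/3) = 16 - I*√66/3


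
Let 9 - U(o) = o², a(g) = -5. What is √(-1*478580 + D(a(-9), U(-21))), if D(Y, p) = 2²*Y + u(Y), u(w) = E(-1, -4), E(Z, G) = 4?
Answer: 2*I*√119649 ≈ 691.81*I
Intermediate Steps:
u(w) = 4
U(o) = 9 - o²
D(Y, p) = 4 + 4*Y (D(Y, p) = 2²*Y + 4 = 4*Y + 4 = 4 + 4*Y)
√(-1*478580 + D(a(-9), U(-21))) = √(-1*478580 + (4 + 4*(-5))) = √(-478580 + (4 - 20)) = √(-478580 - 16) = √(-478596) = 2*I*√119649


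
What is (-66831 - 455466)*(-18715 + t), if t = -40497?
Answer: 30926249964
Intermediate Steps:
(-66831 - 455466)*(-18715 + t) = (-66831 - 455466)*(-18715 - 40497) = -522297*(-59212) = 30926249964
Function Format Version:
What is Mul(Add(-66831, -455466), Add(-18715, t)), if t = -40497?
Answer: 30926249964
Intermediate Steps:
Mul(Add(-66831, -455466), Add(-18715, t)) = Mul(Add(-66831, -455466), Add(-18715, -40497)) = Mul(-522297, -59212) = 30926249964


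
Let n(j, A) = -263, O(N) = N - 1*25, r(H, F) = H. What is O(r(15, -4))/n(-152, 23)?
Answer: 10/263 ≈ 0.038023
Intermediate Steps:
O(N) = -25 + N (O(N) = N - 25 = -25 + N)
O(r(15, -4))/n(-152, 23) = (-25 + 15)/(-263) = -10*(-1/263) = 10/263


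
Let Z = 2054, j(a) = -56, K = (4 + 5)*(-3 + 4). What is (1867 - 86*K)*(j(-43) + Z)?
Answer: 2183814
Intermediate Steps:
K = 9 (K = 9*1 = 9)
(1867 - 86*K)*(j(-43) + Z) = (1867 - 86*9)*(-56 + 2054) = (1867 - 774)*1998 = 1093*1998 = 2183814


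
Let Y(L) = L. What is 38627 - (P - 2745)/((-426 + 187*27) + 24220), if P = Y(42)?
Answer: 1114121264/28843 ≈ 38627.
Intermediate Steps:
P = 42
38627 - (P - 2745)/((-426 + 187*27) + 24220) = 38627 - (42 - 2745)/((-426 + 187*27) + 24220) = 38627 - (-2703)/((-426 + 5049) + 24220) = 38627 - (-2703)/(4623 + 24220) = 38627 - (-2703)/28843 = 38627 - 1*(-2703/28843) = 38627 + 2703/28843 = 1114121264/28843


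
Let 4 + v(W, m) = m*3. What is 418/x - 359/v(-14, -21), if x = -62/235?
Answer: -3279576/2077 ≈ -1579.0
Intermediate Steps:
v(W, m) = -4 + 3*m (v(W, m) = -4 + m*3 = -4 + 3*m)
x = -62/235 (x = -62*1/235 = -62/235 ≈ -0.26383)
418/x - 359/v(-14, -21) = 418/(-62/235) - 359/(-4 + 3*(-21)) = 418*(-235/62) - 359/(-4 - 63) = -49115/31 - 359/(-67) = -49115/31 - 359*(-1/67) = -49115/31 + 359/67 = -3279576/2077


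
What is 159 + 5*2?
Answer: 169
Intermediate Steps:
159 + 5*2 = 159 + 10 = 169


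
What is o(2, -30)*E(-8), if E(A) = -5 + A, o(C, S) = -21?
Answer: 273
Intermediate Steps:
o(2, -30)*E(-8) = -21*(-5 - 8) = -21*(-13) = 273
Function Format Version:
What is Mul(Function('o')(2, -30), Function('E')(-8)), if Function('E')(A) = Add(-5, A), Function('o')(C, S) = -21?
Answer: 273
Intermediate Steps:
Mul(Function('o')(2, -30), Function('E')(-8)) = Mul(-21, Add(-5, -8)) = Mul(-21, -13) = 273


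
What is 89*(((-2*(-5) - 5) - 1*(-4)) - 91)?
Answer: -7298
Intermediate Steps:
89*(((-2*(-5) - 5) - 1*(-4)) - 91) = 89*(((10 - 5) + 4) - 91) = 89*((5 + 4) - 91) = 89*(9 - 91) = 89*(-82) = -7298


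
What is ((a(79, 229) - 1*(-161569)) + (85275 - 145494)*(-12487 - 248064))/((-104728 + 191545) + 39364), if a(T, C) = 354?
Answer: 15690282592/126181 ≈ 1.2435e+5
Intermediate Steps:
((a(79, 229) - 1*(-161569)) + (85275 - 145494)*(-12487 - 248064))/((-104728 + 191545) + 39364) = ((354 - 1*(-161569)) + (85275 - 145494)*(-12487 - 248064))/((-104728 + 191545) + 39364) = ((354 + 161569) - 60219*(-260551))/(86817 + 39364) = (161923 + 15690120669)/126181 = 15690282592*(1/126181) = 15690282592/126181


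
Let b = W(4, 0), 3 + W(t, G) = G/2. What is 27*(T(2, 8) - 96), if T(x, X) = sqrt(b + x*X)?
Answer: -2592 + 27*sqrt(13) ≈ -2494.6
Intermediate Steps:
W(t, G) = -3 + G/2
b = -3 (b = -3 + (1/2)*0 = -3 + 0 = -3)
T(x, X) = sqrt(-3 + X*x) (T(x, X) = sqrt(-3 + x*X) = sqrt(-3 + X*x))
27*(T(2, 8) - 96) = 27*(sqrt(-3 + 8*2) - 96) = 27*(sqrt(-3 + 16) - 96) = 27*(sqrt(13) - 96) = 27*(-96 + sqrt(13)) = -2592 + 27*sqrt(13)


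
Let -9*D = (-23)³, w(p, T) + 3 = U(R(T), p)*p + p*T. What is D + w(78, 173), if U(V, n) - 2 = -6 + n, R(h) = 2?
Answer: 185534/9 ≈ 20615.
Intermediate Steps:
U(V, n) = -4 + n (U(V, n) = 2 + (-6 + n) = -4 + n)
w(p, T) = -3 + T*p + p*(-4 + p) (w(p, T) = -3 + ((-4 + p)*p + p*T) = -3 + (p*(-4 + p) + T*p) = -3 + (T*p + p*(-4 + p)) = -3 + T*p + p*(-4 + p))
D = 12167/9 (D = -⅑*(-23)³ = -⅑*(-12167) = 12167/9 ≈ 1351.9)
D + w(78, 173) = 12167/9 + (-3 + 173*78 + 78*(-4 + 78)) = 12167/9 + (-3 + 13494 + 78*74) = 12167/9 + (-3 + 13494 + 5772) = 12167/9 + 19263 = 185534/9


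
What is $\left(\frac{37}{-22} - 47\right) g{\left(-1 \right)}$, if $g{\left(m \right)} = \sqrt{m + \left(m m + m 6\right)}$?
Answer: $- \frac{1071 i \sqrt{6}}{22} \approx - 119.25 i$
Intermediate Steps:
$g{\left(m \right)} = \sqrt{m^{2} + 7 m}$ ($g{\left(m \right)} = \sqrt{m + \left(m^{2} + 6 m\right)} = \sqrt{m^{2} + 7 m}$)
$\left(\frac{37}{-22} - 47\right) g{\left(-1 \right)} = \left(\frac{37}{-22} - 47\right) \sqrt{- (7 - 1)} = \left(37 \left(- \frac{1}{22}\right) - 47\right) \sqrt{\left(-1\right) 6} = \left(- \frac{37}{22} - 47\right) \sqrt{-6} = - \frac{1071 i \sqrt{6}}{22}$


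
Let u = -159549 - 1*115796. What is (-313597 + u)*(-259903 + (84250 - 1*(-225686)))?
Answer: -29466535086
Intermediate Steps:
u = -275345 (u = -159549 - 115796 = -275345)
(-313597 + u)*(-259903 + (84250 - 1*(-225686))) = (-313597 - 275345)*(-259903 + (84250 - 1*(-225686))) = -588942*(-259903 + (84250 + 225686)) = -588942*(-259903 + 309936) = -588942*50033 = -29466535086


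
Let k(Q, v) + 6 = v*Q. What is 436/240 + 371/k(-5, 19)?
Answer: -11251/6060 ≈ -1.8566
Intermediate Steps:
k(Q, v) = -6 + Q*v (k(Q, v) = -6 + v*Q = -6 + Q*v)
436/240 + 371/k(-5, 19) = 436/240 + 371/(-6 - 5*19) = 436*(1/240) + 371/(-6 - 95) = 109/60 + 371/(-101) = 109/60 + 371*(-1/101) = 109/60 - 371/101 = -11251/6060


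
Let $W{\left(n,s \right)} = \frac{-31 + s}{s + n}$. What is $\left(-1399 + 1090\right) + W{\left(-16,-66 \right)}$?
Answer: $- \frac{25241}{82} \approx -307.82$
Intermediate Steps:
$W{\left(n,s \right)} = \frac{-31 + s}{n + s}$
$\left(-1399 + 1090\right) + W{\left(-16,-66 \right)} = \left(-1399 + 1090\right) + \frac{-31 - 66}{-16 - 66} = -309 + \frac{1}{-82} \left(-97\right) = -309 - - \frac{97}{82} = -309 + \frac{97}{82} = - \frac{25241}{82}$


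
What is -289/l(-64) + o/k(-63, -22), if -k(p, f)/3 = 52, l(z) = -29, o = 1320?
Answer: 567/377 ≈ 1.5040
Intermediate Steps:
k(p, f) = -156 (k(p, f) = -3*52 = -156)
-289/l(-64) + o/k(-63, -22) = -289/(-29) + 1320/(-156) = -289*(-1/29) + 1320*(-1/156) = 289/29 - 110/13 = 567/377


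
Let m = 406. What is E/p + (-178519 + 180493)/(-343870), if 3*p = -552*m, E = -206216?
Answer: 4422751889/1605529030 ≈ 2.7547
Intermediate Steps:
p = -74704 (p = (-552*406)/3 = (⅓)*(-224112) = -74704)
E/p + (-178519 + 180493)/(-343870) = -206216/(-74704) + (-178519 + 180493)/(-343870) = -206216*(-1/74704) + 1974*(-1/343870) = 25777/9338 - 987/171935 = 4422751889/1605529030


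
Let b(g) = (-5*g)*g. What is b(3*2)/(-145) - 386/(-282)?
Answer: 10673/4089 ≈ 2.6102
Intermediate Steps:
b(g) = -5*g**2
b(3*2)/(-145) - 386/(-282) = -5*(3*2)**2/(-145) - 386/(-282) = -5*6**2*(-1/145) - 386*(-1/282) = -5*36*(-1/145) + 193/141 = -180*(-1/145) + 193/141 = 36/29 + 193/141 = 10673/4089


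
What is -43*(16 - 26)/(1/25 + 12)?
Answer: 250/7 ≈ 35.714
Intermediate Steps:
-43*(16 - 26)/(1/25 + 12) = -(-430)/(1/25 + 12) = -(-430)/301/25 = -(-430)*25/301 = -43*(-250/301) = 250/7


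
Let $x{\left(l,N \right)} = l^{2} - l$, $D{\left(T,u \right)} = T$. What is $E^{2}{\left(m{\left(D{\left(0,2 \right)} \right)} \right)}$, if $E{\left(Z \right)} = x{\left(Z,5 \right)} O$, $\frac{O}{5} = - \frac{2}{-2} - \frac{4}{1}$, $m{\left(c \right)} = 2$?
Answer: $900$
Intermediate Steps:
$O = -15$ ($O = 5 \left(- \frac{2}{-2} - \frac{4}{1}\right) = 5 \left(\left(-2\right) \left(- \frac{1}{2}\right) - 4\right) = 5 \left(1 - 4\right) = 5 \left(-3\right) = -15$)
$E{\left(Z \right)} = - 15 Z \left(-1 + Z\right)$ ($E{\left(Z \right)} = Z \left(-1 + Z\right) \left(-15\right) = - 15 Z \left(-1 + Z\right)$)
$E^{2}{\left(m{\left(D{\left(0,2 \right)} \right)} \right)} = \left(15 \cdot 2 \left(1 - 2\right)\right)^{2} = \left(15 \cdot 2 \left(-1\right)\right)^{2} = \left(-30\right)^{2} = 900$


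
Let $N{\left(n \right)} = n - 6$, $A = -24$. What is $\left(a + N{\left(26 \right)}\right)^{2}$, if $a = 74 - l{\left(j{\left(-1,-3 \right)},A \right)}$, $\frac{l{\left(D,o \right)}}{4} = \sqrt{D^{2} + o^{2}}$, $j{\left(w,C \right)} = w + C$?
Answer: $18308 - 3008 \sqrt{37} \approx 11.05$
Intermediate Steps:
$N{\left(n \right)} = -6 + n$
$j{\left(w,C \right)} = C + w$
$l{\left(D,o \right)} = 4 \sqrt{D^{2} + o^{2}}$
$a = 74 - 16 \sqrt{37}$ ($a = 74 - 4 \sqrt{\left(-3 - 1\right)^{2} + \left(-24\right)^{2}} = 74 - 4 \sqrt{\left(-4\right)^{2} + 576} = 74 - 4 \sqrt{16 + 576} = 74 - 4 \sqrt{592} = 74 - 4 \cdot 4 \sqrt{37} = 74 - 16 \sqrt{37} \approx -23.324$)
$\left(a + N{\left(26 \right)}\right)^{2} = \left(\left(74 - 16 \sqrt{37}\right) + \left(-6 + 26\right)\right)^{2} = \left(\left(74 - 16 \sqrt{37}\right) + 20\right)^{2} = \left(94 - 16 \sqrt{37}\right)^{2}$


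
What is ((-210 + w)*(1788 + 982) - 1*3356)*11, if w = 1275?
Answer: 32413634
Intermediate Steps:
((-210 + w)*(1788 + 982) - 1*3356)*11 = ((-210 + 1275)*(1788 + 982) - 1*3356)*11 = (1065*2770 - 3356)*11 = (2950050 - 3356)*11 = 2946694*11 = 32413634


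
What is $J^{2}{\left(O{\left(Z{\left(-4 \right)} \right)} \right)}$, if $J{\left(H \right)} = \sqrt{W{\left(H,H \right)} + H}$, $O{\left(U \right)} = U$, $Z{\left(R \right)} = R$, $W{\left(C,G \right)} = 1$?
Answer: $-3$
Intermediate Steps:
$J{\left(H \right)} = \sqrt{1 + H}$
$J^{2}{\left(O{\left(Z{\left(-4 \right)} \right)} \right)} = \left(\sqrt{1 - 4}\right)^{2} = \left(\sqrt{-3}\right)^{2} = \left(i \sqrt{3}\right)^{2} = -3$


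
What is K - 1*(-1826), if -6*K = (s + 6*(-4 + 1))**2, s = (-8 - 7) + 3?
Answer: 1676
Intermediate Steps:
s = -12 (s = -15 + 3 = -12)
K = -150 (K = -(-12 + 6*(-4 + 1))**2/6 = -(-12 + 6*(-3))**2/6 = -(-12 - 18)**2/6 = -1/6*(-30)**2 = -1/6*900 = -150)
K - 1*(-1826) = -150 - 1*(-1826) = -150 + 1826 = 1676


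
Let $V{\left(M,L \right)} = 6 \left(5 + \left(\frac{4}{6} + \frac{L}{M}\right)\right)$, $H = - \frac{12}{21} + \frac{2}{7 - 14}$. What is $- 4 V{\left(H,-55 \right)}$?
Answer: $-1676$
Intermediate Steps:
$H = - \frac{6}{7}$ ($H = \left(-12\right) \frac{1}{21} + \frac{2}{7 - 14} = - \frac{4}{7} + \frac{2}{-7} = - \frac{4}{7} + 2 \left(- \frac{1}{7}\right) = - \frac{4}{7} - \frac{2}{7} = - \frac{6}{7} \approx -0.85714$)
$V{\left(M,L \right)} = 34 + \frac{6 L}{M}$ ($V{\left(M,L \right)} = 6 \left(5 + \left(4 \cdot \frac{1}{6} + \frac{L}{M}\right)\right) = 6 \left(5 + \left(\frac{2}{3} + \frac{L}{M}\right)\right) = 6 \left(\frac{17}{3} + \frac{L}{M}\right) = 34 + \frac{6 L}{M}$)
$- 4 V{\left(H,-55 \right)} = - 4 \left(34 + 6 \left(-55\right) \frac{1}{- \frac{6}{7}}\right) = - 4 \left(34 + 6 \left(-55\right) \left(- \frac{7}{6}\right)\right) = - 4 \left(34 + 385\right) = \left(-4\right) 419 = -1676$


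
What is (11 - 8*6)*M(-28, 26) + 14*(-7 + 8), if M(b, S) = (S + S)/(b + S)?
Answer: 976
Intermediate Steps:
M(b, S) = 2*S/(S + b) (M(b, S) = (2*S)/(S + b) = 2*S/(S + b))
(11 - 8*6)*M(-28, 26) + 14*(-7 + 8) = (11 - 8*6)*(2*26/(26 - 28)) + 14*(-7 + 8) = (11 - 48)*(2*26/(-2)) + 14*1 = -74*26*(-1)/2 + 14 = -37*(-26) + 14 = 962 + 14 = 976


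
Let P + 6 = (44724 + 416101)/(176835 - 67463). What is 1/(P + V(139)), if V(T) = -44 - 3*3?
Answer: -109372/5992123 ≈ -0.018253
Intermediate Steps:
P = -195407/109372 (P = -6 + (44724 + 416101)/(176835 - 67463) = -6 + 460825/109372 = -195407/109372 ≈ -1.7866)
V(T) = -53 (V(T) = -44 - 9 = -53)
1/(P + V(139)) = 1/(-195407/109372 - 53) = 1/(-5992123/109372) = -109372/5992123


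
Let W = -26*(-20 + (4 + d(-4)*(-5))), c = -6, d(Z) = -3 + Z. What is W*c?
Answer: 2964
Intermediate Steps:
W = -494 (W = -26*(-20 + (4 + (-3 - 4)*(-5))) = -26*(-20 + (4 - 7*(-5))) = -26*(-20 + (4 + 35)) = -26*(-20 + 39) = -26*19 = -494)
W*c = -494*(-6) = 2964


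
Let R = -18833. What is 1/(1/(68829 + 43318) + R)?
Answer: -112147/2112064450 ≈ -5.3098e-5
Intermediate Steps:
1/(1/(68829 + 43318) + R) = 1/(1/(68829 + 43318) - 18833) = 1/(1/112147 - 18833) = 1/(-2112064450/112147) = -112147/2112064450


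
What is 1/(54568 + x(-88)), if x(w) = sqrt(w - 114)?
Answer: 27284/1488833413 - I*sqrt(202)/2977666826 ≈ 1.8326e-5 - 4.7731e-9*I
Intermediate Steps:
x(w) = sqrt(-114 + w)
1/(54568 + x(-88)) = 1/(54568 + sqrt(-114 - 88)) = 1/(54568 + sqrt(-202)) = 1/(54568 + I*sqrt(202))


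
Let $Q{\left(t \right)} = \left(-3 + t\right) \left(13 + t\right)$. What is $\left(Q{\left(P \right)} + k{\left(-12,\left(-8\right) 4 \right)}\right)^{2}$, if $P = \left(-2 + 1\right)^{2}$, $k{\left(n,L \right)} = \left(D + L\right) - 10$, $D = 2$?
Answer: $4624$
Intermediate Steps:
$k{\left(n,L \right)} = -8 + L$ ($k{\left(n,L \right)} = \left(2 + L\right) - 10 = -8 + L$)
$P = 1$ ($P = \left(-1\right)^{2} = 1$)
$\left(Q{\left(P \right)} + k{\left(-12,\left(-8\right) 4 \right)}\right)^{2} = \left(\left(-39 + 1^{2} + 10 \cdot 1\right) - 40\right)^{2} = \left(\left(-39 + 1 + 10\right) - 40\right)^{2} = \left(-28 - 40\right)^{2} = \left(-68\right)^{2} = 4624$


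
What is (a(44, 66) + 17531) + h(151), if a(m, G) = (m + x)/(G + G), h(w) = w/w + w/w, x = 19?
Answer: 771473/44 ≈ 17533.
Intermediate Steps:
h(w) = 2 (h(w) = 1 + 1 = 2)
a(m, G) = (19 + m)/(2*G) (a(m, G) = (m + 19)/(G + G) = (19 + m)/((2*G)) = (19 + m)*(1/(2*G)) = (19 + m)/(2*G))
(a(44, 66) + 17531) + h(151) = ((½)*(19 + 44)/66 + 17531) + 2 = ((½)*(1/66)*63 + 17531) + 2 = (21/44 + 17531) + 2 = 771385/44 + 2 = 771473/44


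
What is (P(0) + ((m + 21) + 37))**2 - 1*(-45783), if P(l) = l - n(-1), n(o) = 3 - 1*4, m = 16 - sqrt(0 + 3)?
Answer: 51411 - 150*sqrt(3) ≈ 51151.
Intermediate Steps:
m = 16 - sqrt(3) ≈ 14.268
n(o) = -1 (n(o) = 3 - 4 = -1)
P(l) = 1 + l (P(l) = l - 1*(-1) = l + 1 = 1 + l)
(P(0) + ((m + 21) + 37))**2 - 1*(-45783) = ((1 + 0) + (((16 - sqrt(3)) + 21) + 37))**2 - 1*(-45783) = (1 + ((37 - sqrt(3)) + 37))**2 + 45783 = (1 + (74 - sqrt(3)))**2 + 45783 = (75 - sqrt(3))**2 + 45783 = 45783 + (75 - sqrt(3))**2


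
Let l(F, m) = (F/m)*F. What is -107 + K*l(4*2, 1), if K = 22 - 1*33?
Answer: -811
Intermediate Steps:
K = -11 (K = 22 - 33 = -11)
l(F, m) = F**2/m
-107 + K*l(4*2, 1) = -107 - 11*(4*2)**2/1 = -107 - 11*8**2 = -107 - 704 = -811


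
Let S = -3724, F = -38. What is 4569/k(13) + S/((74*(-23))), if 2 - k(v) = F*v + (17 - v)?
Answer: 1601441/139564 ≈ 11.475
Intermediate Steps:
k(v) = -15 + 39*v (k(v) = 2 - (-38*v + (17 - v)) = 2 - (17 - 39*v) = 2 + (-17 + 39*v) = -15 + 39*v)
4569/k(13) + S/((74*(-23))) = 4569/(-15 + 39*13) - 3724/(74*(-23)) = 4569/(-15 + 507) - 3724/(-1702) = 4569/492 - 3724*(-1/1702) = 4569*(1/492) + 1862/851 = 1523/164 + 1862/851 = 1601441/139564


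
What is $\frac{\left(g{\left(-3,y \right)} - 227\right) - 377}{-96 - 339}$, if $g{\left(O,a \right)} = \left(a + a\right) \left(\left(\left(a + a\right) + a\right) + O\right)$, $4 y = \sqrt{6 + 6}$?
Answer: $\frac{1199}{870} + \frac{\sqrt{3}}{145} \approx 1.3901$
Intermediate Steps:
$y = \frac{\sqrt{3}}{2}$ ($y = \frac{\sqrt{6 + 6}}{4} = \frac{\sqrt{12}}{4} = \frac{2 \sqrt{3}}{4} = \frac{\sqrt{3}}{2} \approx 0.86602$)
$g{\left(O,a \right)} = 2 a \left(O + 3 a\right)$ ($g{\left(O,a \right)} = 2 a \left(\left(2 a + a\right) + O\right) = 2 a \left(3 a + O\right) = 2 a \left(O + 3 a\right)$)
$\frac{\left(g{\left(-3,y \right)} - 227\right) - 377}{-96 - 339} = \frac{\left(2 \frac{\sqrt{3}}{2} \left(-3 + 3 \frac{\sqrt{3}}{2}\right) - 227\right) - 377}{-96 - 339} = \frac{\left(2 \frac{\sqrt{3}}{2} \left(-3 + \frac{3 \sqrt{3}}{2}\right) - 227\right) - 377}{-435} = \left(\left(\sqrt{3} \left(-3 + \frac{3 \sqrt{3}}{2}\right) - 227\right) - 377\right) \left(- \frac{1}{435}\right) = \left(\left(-227 + \sqrt{3} \left(-3 + \frac{3 \sqrt{3}}{2}\right)\right) - 377\right) \left(- \frac{1}{435}\right) = \left(-604 + \sqrt{3} \left(-3 + \frac{3 \sqrt{3}}{2}\right)\right) \left(- \frac{1}{435}\right) = \frac{604}{435} - \frac{\sqrt{3} \left(-3 + \frac{3 \sqrt{3}}{2}\right)}{435}$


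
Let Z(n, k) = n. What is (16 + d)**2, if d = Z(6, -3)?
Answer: 484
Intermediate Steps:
d = 6
(16 + d)**2 = (16 + 6)**2 = 22**2 = 484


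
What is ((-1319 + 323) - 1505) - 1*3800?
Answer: -6301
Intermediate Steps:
((-1319 + 323) - 1505) - 1*3800 = (-996 - 1505) - 3800 = -2501 - 3800 = -6301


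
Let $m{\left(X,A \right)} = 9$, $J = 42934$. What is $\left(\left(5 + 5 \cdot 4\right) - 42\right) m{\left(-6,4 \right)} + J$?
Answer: $42781$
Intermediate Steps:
$\left(\left(5 + 5 \cdot 4\right) - 42\right) m{\left(-6,4 \right)} + J = \left(\left(5 + 5 \cdot 4\right) - 42\right) 9 + 42934 = \left(\left(5 + 20\right) - 42\right) 9 + 42934 = \left(25 - 42\right) 9 + 42934 = \left(-17\right) 9 + 42934 = -153 + 42934 = 42781$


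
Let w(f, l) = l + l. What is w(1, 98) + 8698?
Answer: 8894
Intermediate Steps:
w(f, l) = 2*l
w(1, 98) + 8698 = 2*98 + 8698 = 196 + 8698 = 8894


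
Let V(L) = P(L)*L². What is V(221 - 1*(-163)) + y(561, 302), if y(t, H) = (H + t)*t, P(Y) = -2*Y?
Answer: -112762065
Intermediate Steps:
V(L) = -2*L³ (V(L) = (-2*L)*L² = -2*L³)
y(t, H) = t*(H + t)
V(221 - 1*(-163)) + y(561, 302) = -2*(221 - 1*(-163))³ + 561*(302 + 561) = -2*(221 + 163)³ + 561*863 = -2*384³ + 484143 = -2*56623104 + 484143 = -113246208 + 484143 = -112762065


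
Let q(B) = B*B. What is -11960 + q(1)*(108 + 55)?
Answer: -11797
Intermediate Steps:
q(B) = B²
-11960 + q(1)*(108 + 55) = -11960 + 1²*(108 + 55) = -11960 + 1*163 = -11960 + 163 = -11797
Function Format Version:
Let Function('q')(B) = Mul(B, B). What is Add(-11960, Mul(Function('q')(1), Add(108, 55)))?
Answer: -11797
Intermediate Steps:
Function('q')(B) = Pow(B, 2)
Add(-11960, Mul(Function('q')(1), Add(108, 55))) = Add(-11960, Mul(Pow(1, 2), Add(108, 55))) = Add(-11960, Mul(1, 163)) = Add(-11960, 163) = -11797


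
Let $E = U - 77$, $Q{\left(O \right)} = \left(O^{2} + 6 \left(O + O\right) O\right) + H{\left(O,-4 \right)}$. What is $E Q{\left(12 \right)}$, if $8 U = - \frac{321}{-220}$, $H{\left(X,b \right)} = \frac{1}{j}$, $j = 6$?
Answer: $- \frac{1518690367}{10560} \approx -1.4382 \cdot 10^{5}$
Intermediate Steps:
$H{\left(X,b \right)} = \frac{1}{6}$
$U = \frac{321}{1760}$ ($U = \frac{\left(-321\right) \frac{1}{-220}}{8} = \frac{\left(-321\right) \left(- \frac{1}{220}\right)}{8} = \frac{1}{8} \cdot \frac{321}{220} = \frac{321}{1760} \approx 0.18239$)
$Q{\left(O \right)} = \frac{1}{6} + 13 O^{2}$ ($Q{\left(O \right)} = \left(O^{2} + 6 \left(O + O\right) O\right) + \frac{1}{6} = \left(O^{2} + 6 \cdot 2 O O\right) + \frac{1}{6} = \left(O^{2} + 12 O O\right) + \frac{1}{6} = \left(O^{2} + 12 O^{2}\right) + \frac{1}{6} = 13 O^{2} + \frac{1}{6} = \frac{1}{6} + 13 O^{2}$)
$E = - \frac{135199}{1760}$ ($E = \frac{321}{1760} - 77 = - \frac{135199}{1760} \approx -76.818$)
$E Q{\left(12 \right)} = - \frac{135199 \left(\frac{1}{6} + 13 \cdot 12^{2}\right)}{1760} = - \frac{135199 \left(\frac{1}{6} + 13 \cdot 144\right)}{1760} = - \frac{135199 \left(\frac{1}{6} + 1872\right)}{1760} = \left(- \frac{135199}{1760}\right) \frac{11233}{6} = - \frac{1518690367}{10560}$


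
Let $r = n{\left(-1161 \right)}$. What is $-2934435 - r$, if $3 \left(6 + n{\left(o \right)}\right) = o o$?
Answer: $-3383736$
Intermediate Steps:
$n{\left(o \right)} = -6 + \frac{o^{2}}{3}$ ($n{\left(o \right)} = -6 + \frac{o o}{3} = -6 + \frac{o^{2}}{3}$)
$r = 449301$ ($r = -6 + \frac{\left(-1161\right)^{2}}{3} = -6 + \frac{1}{3} \cdot 1347921 = -6 + 449307 = 449301$)
$-2934435 - r = -2934435 - 449301 = -3383736$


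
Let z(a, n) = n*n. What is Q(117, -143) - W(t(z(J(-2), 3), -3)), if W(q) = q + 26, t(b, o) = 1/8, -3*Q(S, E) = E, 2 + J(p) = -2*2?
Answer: 517/24 ≈ 21.542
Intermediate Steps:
J(p) = -6 (J(p) = -2 - 2*2 = -2 - 4 = -6)
z(a, n) = n²
Q(S, E) = -E/3
t(b, o) = ⅛
W(q) = 26 + q
Q(117, -143) - W(t(z(J(-2), 3), -3)) = -⅓*(-143) - (26 + ⅛) = 143/3 - 1*209/8 = 143/3 - 209/8 = 517/24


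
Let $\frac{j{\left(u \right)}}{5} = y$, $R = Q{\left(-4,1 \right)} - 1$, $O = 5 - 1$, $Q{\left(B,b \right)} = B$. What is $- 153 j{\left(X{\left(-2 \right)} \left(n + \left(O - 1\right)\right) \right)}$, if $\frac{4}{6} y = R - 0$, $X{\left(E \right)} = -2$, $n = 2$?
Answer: $\frac{11475}{2} \approx 5737.5$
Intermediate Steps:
$O = 4$ ($O = 5 - 1 = 4$)
$R = -5$ ($R = -4 - 1 = -5$)
$y = - \frac{15}{2}$ ($y = \frac{3 \left(-5 - 0\right)}{2} = \frac{3 \left(-5 + 0\right)}{2} = \frac{3}{2} \left(-5\right) = - \frac{15}{2} \approx -7.5$)
$j{\left(u \right)} = - \frac{75}{2}$ ($j{\left(u \right)} = 5 \left(- \frac{15}{2}\right) = - \frac{75}{2}$)
$- 153 j{\left(X{\left(-2 \right)} \left(n + \left(O - 1\right)\right) \right)} = \left(-153\right) \left(- \frac{75}{2}\right) = \frac{11475}{2}$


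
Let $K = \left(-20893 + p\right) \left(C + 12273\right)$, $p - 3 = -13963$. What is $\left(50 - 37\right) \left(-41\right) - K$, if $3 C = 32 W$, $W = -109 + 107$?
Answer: $\frac{1281020416}{3} \approx 4.2701 \cdot 10^{8}$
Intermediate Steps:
$p = -13960$ ($p = 3 - 13963 = -13960$)
$W = -2$
$C = - \frac{64}{3}$ ($C = \frac{32 \left(-2\right)}{3} = \frac{1}{3} \left(-64\right) = - \frac{64}{3} \approx -21.333$)
$K = - \frac{1281022015}{3}$ ($K = \left(-20893 - 13960\right) \left(- \frac{64}{3} + 12273\right) = \left(-34853\right) \frac{36755}{3} = - \frac{1281022015}{3} \approx -4.2701 \cdot 10^{8}$)
$\left(50 - 37\right) \left(-41\right) - K = \left(50 - 37\right) \left(-41\right) - - \frac{1281022015}{3} = 13 \left(-41\right) + \frac{1281022015}{3} = -533 + \frac{1281022015}{3} = \frac{1281020416}{3}$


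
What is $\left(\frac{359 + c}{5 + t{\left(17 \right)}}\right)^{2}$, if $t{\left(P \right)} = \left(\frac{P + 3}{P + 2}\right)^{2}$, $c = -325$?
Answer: $\frac{150651076}{4862025} \approx 30.985$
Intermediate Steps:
$t{\left(P \right)} = \frac{\left(3 + P\right)^{2}}{\left(2 + P\right)^{2}}$ ($t{\left(P \right)} = \left(\frac{3 + P}{2 + P}\right)^{2} = \frac{\left(3 + P\right)^{2}}{\left(2 + P\right)^{2}}$)
$\left(\frac{359 + c}{5 + t{\left(17 \right)}}\right)^{2} = \left(\frac{359 - 325}{5 + \frac{\left(3 + 17\right)^{2}}{\left(2 + 17\right)^{2}}}\right)^{2} = \left(\frac{34}{5 + \frac{20^{2}}{361}}\right)^{2} = \left(\frac{34}{5 + \frac{1}{361} \cdot 400}\right)^{2} = \left(\frac{34}{5 + \frac{400}{361}}\right)^{2} = \left(\frac{34}{\frac{2205}{361}}\right)^{2} = \left(34 \cdot \frac{361}{2205}\right)^{2} = \left(\frac{12274}{2205}\right)^{2} = \frac{150651076}{4862025}$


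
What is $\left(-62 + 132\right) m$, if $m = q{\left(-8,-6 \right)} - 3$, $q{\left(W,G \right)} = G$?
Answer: $-630$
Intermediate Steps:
$m = -9$ ($m = -6 - 3 = -9$)
$\left(-62 + 132\right) m = \left(-62 + 132\right) \left(-9\right) = 70 \left(-9\right) = -630$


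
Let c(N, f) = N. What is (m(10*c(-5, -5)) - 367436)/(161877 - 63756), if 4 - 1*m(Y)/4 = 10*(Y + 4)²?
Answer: -452060/98121 ≈ -4.6072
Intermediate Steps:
m(Y) = 16 - 40*(4 + Y)² (m(Y) = 16 - 40*(Y + 4)² = 16 - 40*(4 + Y)²)
(m(10*c(-5, -5)) - 367436)/(161877 - 63756) = ((16 - 40*(4 + 10*(-5))²) - 367436)/(161877 - 63756) = ((16 - 40*(4 - 50)²) - 367436)/98121 = ((16 - 40*(-46)²) - 367436)*(1/98121) = ((16 - 40*2116) - 367436)*(1/98121) = ((16 - 84640) - 367436)*(1/98121) = (-84624 - 367436)*(1/98121) = -452060*1/98121 = -452060/98121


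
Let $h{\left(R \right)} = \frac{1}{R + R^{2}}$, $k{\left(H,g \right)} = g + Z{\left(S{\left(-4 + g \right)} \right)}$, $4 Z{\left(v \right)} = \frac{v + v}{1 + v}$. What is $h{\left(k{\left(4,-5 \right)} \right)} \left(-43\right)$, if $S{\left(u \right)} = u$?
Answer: $- \frac{11008}{3905} \approx -2.819$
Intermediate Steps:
$Z{\left(v \right)} = \frac{v}{2 \left(1 + v\right)}$ ($Z{\left(v \right)} = \frac{\left(v + v\right) \frac{1}{1 + v}}{4} = \frac{2 v \frac{1}{1 + v}}{4} = \frac{v}{2 \left(1 + v\right)}$)
$k{\left(H,g \right)} = g + \frac{-4 + g}{2 \left(-3 + g\right)}$ ($k{\left(H,g \right)} = g + \frac{-4 + g}{2 \left(1 + \left(-4 + g\right)\right)} = g + \frac{-4 + g}{2 \left(-3 + g\right)}$)
$h{\left(k{\left(4,-5 \right)} \right)} \left(-43\right) = \frac{1}{\frac{-2 + \frac{1}{2} \left(-5\right) - 5 \left(-3 - 5\right)}{-3 - 5} \left(1 + \frac{-2 + \frac{1}{2} \left(-5\right) - 5 \left(-3 - 5\right)}{-3 - 5}\right)} \left(-43\right) = \frac{1}{\frac{-2 - \frac{5}{2} - -40}{-8} \left(1 + \frac{-2 - \frac{5}{2} - -40}{-8}\right)} \left(-43\right) = \frac{1}{- \frac{-2 - \frac{5}{2} + 40}{8} \left(1 - \frac{-2 - \frac{5}{2} + 40}{8}\right)} \left(-43\right) = \frac{1}{\left(- \frac{1}{8}\right) \frac{71}{2} \left(1 - \frac{71}{16}\right)} \left(-43\right) = \frac{1}{\left(- \frac{71}{16}\right) \left(1 - \frac{71}{16}\right)} \left(-43\right) = - \frac{16}{71 \left(- \frac{55}{16}\right)} \left(-43\right) = \left(- \frac{16}{71}\right) \left(- \frac{16}{55}\right) \left(-43\right) = \frac{256}{3905} \left(-43\right) = - \frac{11008}{3905}$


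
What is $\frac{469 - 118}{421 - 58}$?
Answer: $\frac{117}{121} \approx 0.96694$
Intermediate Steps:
$\frac{469 - 118}{421 - 58} = \frac{351}{363} = 351 \cdot \frac{1}{363} = \frac{117}{121}$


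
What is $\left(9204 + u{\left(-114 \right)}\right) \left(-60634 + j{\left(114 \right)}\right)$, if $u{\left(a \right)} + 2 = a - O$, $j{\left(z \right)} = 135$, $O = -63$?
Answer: $-553626349$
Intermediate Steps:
$u{\left(a \right)} = 61 + a$ ($u{\left(a \right)} = -2 + \left(a - -63\right) = -2 + \left(a + 63\right) = -2 + \left(63 + a\right) = 61 + a$)
$\left(9204 + u{\left(-114 \right)}\right) \left(-60634 + j{\left(114 \right)}\right) = \left(9204 + \left(61 - 114\right)\right) \left(-60634 + 135\right) = \left(9204 - 53\right) \left(-60499\right) = 9151 \left(-60499\right) = -553626349$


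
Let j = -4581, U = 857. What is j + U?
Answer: -3724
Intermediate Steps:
j + U = -4581 + 857 = -3724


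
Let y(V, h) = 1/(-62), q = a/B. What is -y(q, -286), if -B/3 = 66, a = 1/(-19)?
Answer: 1/62 ≈ 0.016129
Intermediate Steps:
a = -1/19 ≈ -0.052632
B = -198 (B = -3*66 = -198)
q = 1/3762 (q = -1/19/(-198) = -1/19*(-1/198) = 1/3762 ≈ 0.00026582)
y(V, h) = -1/62
-y(q, -286) = -1*(-1/62) = 1/62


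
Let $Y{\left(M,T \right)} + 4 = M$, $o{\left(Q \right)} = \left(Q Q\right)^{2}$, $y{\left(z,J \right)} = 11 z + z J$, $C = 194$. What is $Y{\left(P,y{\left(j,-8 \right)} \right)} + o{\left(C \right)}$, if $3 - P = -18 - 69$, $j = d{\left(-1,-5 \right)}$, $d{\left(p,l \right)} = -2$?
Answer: $1416468582$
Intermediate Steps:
$j = -2$
$y{\left(z,J \right)} = 11 z + J z$
$P = 90$ ($P = 3 - \left(-18 - 69\right) = 3 - -87 = 3 + 87 = 90$)
$o{\left(Q \right)} = Q^{4}$ ($o{\left(Q \right)} = \left(Q^{2}\right)^{2} = Q^{4}$)
$Y{\left(M,T \right)} = -4 + M$
$Y{\left(P,y{\left(j,-8 \right)} \right)} + o{\left(C \right)} = \left(-4 + 90\right) + 194^{4} = 86 + 1416468496 = 1416468582$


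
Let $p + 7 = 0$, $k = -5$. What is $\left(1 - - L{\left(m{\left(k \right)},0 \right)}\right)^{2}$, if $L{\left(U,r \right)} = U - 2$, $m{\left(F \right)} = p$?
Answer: $64$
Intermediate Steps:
$p = -7$ ($p = -7 + 0 = -7$)
$m{\left(F \right)} = -7$
$L{\left(U,r \right)} = -2 + U$
$\left(1 - - L{\left(m{\left(k \right)},0 \right)}\right)^{2} = \left(1 - 9\right)^{2} = \left(-8\right)^{2} = 64$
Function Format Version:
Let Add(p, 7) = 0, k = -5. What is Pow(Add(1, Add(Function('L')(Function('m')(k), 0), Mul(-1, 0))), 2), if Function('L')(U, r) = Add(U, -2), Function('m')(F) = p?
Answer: 64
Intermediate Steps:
p = -7 (p = Add(-7, 0) = -7)
Function('m')(F) = -7
Function('L')(U, r) = Add(-2, U)
Pow(Add(1, Add(Function('L')(Function('m')(k), 0), Mul(-1, 0))), 2) = Pow(Add(1, Add(Add(-2, -7), Mul(-1, 0))), 2) = Pow(Add(1, Add(-9, 0)), 2) = Pow(Add(1, -9), 2) = Pow(-8, 2) = 64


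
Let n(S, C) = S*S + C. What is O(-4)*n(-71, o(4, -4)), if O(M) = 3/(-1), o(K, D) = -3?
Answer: -15114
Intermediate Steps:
n(S, C) = C + S² (n(S, C) = S² + C = C + S²)
O(M) = -3 (O(M) = 3*(-1) = -3)
O(-4)*n(-71, o(4, -4)) = -3*(-3 + (-71)²) = -3*(-3 + 5041) = -3*5038 = -15114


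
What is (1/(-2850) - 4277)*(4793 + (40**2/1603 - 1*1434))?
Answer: -21884440557909/1522850 ≈ -1.4371e+7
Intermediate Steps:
(1/(-2850) - 4277)*(4793 + (40**2/1603 - 1*1434)) = (-1/2850 - 4277)*(4793 + (1600*(1/1603) - 1434)) = -12189451*(4793 + (1600/1603 - 1434))/2850 = -12189451*(4793 - 2297102/1603)/2850 = -12189451/2850*5386077/1603 = -21884440557909/1522850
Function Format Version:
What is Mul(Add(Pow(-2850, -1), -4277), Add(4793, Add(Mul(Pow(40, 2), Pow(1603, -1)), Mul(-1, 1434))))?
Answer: Rational(-21884440557909, 1522850) ≈ -1.4371e+7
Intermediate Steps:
Mul(Add(Pow(-2850, -1), -4277), Add(4793, Add(Mul(Pow(40, 2), Pow(1603, -1)), Mul(-1, 1434)))) = Mul(Add(Rational(-1, 2850), -4277), Add(4793, Add(Mul(1600, Rational(1, 1603)), -1434))) = Mul(Rational(-12189451, 2850), Add(4793, Add(Rational(1600, 1603), -1434))) = Mul(Rational(-12189451, 2850), Add(4793, Rational(-2297102, 1603))) = Mul(Rational(-12189451, 2850), Rational(5386077, 1603)) = Rational(-21884440557909, 1522850)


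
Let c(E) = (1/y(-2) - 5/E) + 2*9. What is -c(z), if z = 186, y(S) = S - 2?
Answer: -6593/372 ≈ -17.723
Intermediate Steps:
y(S) = -2 + S
c(E) = 71/4 - 5/E (c(E) = (1/(-2 - 2) - 5/E) + 2*9 = (1/(-4) - 5/E) + 18 = (1*(-¼) - 5/E) + 18 = (-¼ - 5/E) + 18 = 71/4 - 5/E)
-c(z) = -(71/4 - 5/186) = -1*6593/372 = -6593/372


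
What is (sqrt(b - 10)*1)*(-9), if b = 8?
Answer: -9*I*sqrt(2) ≈ -12.728*I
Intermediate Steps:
(sqrt(b - 10)*1)*(-9) = (sqrt(8 - 10)*1)*(-9) = (sqrt(-2)*1)*(-9) = ((I*sqrt(2))*1)*(-9) = (I*sqrt(2))*(-9) = -9*I*sqrt(2)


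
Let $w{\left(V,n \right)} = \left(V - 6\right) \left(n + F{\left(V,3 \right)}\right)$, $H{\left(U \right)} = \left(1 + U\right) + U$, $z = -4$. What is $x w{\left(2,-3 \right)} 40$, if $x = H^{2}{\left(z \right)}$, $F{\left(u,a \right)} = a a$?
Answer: $-47040$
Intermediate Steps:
$F{\left(u,a \right)} = a^{2}$
$H{\left(U \right)} = 1 + 2 U$
$w{\left(V,n \right)} = \left(-6 + V\right) \left(9 + n\right)$ ($w{\left(V,n \right)} = \left(V - 6\right) \left(n + 3^{2}\right) = \left(-6 + V\right) \left(n + 9\right) = \left(-6 + V\right) \left(9 + n\right)$)
$x = 49$ ($x = \left(1 + 2 \left(-4\right)\right)^{2} = \left(1 - 8\right)^{2} = \left(-7\right)^{2} = 49$)
$x w{\left(2,-3 \right)} 40 = 49 \left(-54 - -18 + 9 \cdot 2 + 2 \left(-3\right)\right) 40 = 49 \left(-54 + 18 + 18 - 6\right) 40 = 49 \left(-24\right) 40 = \left(-1176\right) 40 = -47040$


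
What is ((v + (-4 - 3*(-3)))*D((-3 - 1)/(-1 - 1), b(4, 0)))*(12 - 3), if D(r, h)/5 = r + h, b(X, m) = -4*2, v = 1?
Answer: -1620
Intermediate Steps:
b(X, m) = -8
D(r, h) = 5*h + 5*r (D(r, h) = 5*(r + h) = 5*(h + r) = 5*h + 5*r)
((v + (-4 - 3*(-3)))*D((-3 - 1)/(-1 - 1), b(4, 0)))*(12 - 3) = ((1 + (-4 - 3*(-3)))*(5*(-8) + 5*((-3 - 1)/(-1 - 1))))*(12 - 3) = ((1 + (-4 + 9))*(-40 + 5*(-4/(-2))))*9 = ((1 + 5)*(-40 + 5*(-4*(-½))))*9 = (6*(-40 + 5*2))*9 = (6*(-40 + 10))*9 = (6*(-30))*9 = -180*9 = -1620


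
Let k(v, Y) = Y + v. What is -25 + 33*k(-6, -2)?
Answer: -289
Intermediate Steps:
-25 + 33*k(-6, -2) = -25 + 33*(-2 - 6) = -25 + 33*(-8) = -25 - 264 = -289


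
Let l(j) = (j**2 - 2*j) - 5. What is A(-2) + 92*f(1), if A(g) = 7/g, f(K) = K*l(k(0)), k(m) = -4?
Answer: 3489/2 ≈ 1744.5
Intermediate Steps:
l(j) = -5 + j**2 - 2*j
f(K) = 19*K (f(K) = K*(-5 + (-4)**2 - 2*(-4)) = K*(-5 + 16 + 8) = K*19 = 19*K)
A(-2) + 92*f(1) = 7/(-2) + 92*(19*1) = 7*(-1/2) + 92*19 = -7/2 + 1748 = 3489/2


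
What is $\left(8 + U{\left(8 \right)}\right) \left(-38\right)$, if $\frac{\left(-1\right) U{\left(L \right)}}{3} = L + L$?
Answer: $1520$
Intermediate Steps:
$U{\left(L \right)} = - 6 L$ ($U{\left(L \right)} = - 3 \left(L + L\right) = - 3 \cdot 2 L = - 6 L$)
$\left(8 + U{\left(8 \right)}\right) \left(-38\right) = \left(8 - 48\right) \left(-38\right) = \left(-40\right) \left(-38\right) = 1520$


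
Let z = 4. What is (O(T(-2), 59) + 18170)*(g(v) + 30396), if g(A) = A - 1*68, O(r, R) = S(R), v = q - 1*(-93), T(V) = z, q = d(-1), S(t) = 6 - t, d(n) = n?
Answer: 551119140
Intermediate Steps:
q = -1
T(V) = 4
v = 92 (v = -1 - 1*(-93) = -1 + 93 = 92)
O(r, R) = 6 - R
g(A) = -68 + A (g(A) = A - 68 = -68 + A)
(O(T(-2), 59) + 18170)*(g(v) + 30396) = ((6 - 1*59) + 18170)*((-68 + 92) + 30396) = ((6 - 59) + 18170)*(24 + 30396) = (-53 + 18170)*30420 = 18117*30420 = 551119140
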